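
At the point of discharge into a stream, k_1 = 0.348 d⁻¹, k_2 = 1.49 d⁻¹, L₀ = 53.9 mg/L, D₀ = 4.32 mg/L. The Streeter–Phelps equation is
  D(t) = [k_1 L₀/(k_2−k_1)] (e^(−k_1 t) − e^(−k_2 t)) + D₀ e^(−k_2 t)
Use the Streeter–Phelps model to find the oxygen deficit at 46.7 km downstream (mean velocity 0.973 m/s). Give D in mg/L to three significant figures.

D ≈ 8.25 mg/L

Travel time t = x/v = 46.7 km / (0.973 m/s) = 46700 m / 0.973 m/s = 48000 s = 0.5555 d.
k_1 L₀/(k_2−k_1) = 0.348×53.9/(1.49−0.348) = 18.76/1.142 = 16.42 mg/L.
e^(−k_1 t) = e^(−0.348×0.5555) = 0.8242; e^(−k_2 t) = e^(−1.49×0.5555) = 0.4371.
D = 16.42 × (0.8242 − 0.4371) + 4.32 × 0.4371 = 6.359 + 1.888 = 8.247 mg/L.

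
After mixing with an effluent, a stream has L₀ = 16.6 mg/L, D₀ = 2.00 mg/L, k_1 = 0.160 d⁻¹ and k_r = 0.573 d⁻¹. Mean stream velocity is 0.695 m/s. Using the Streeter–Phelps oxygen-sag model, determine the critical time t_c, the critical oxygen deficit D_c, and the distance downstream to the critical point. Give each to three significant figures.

t_c = [1/(k_r−k_1)] ln[(k_r/k_1)(1 − D₀(k_r−k_1)/(k_1 L₀))]
= [1/(0.573−0.160)] ln[(0.573/0.160)(1 − 2.00×0.4130/(0.160×16.6))]
= (1/0.4130) ln[3.581 × 0.6890] = 2.421 × ln(2.468) = 2.421 × 0.9032 = 2.187 d.
D_c = (k_1/k_r) L₀ e^(−k_1 t_c) = (0.160/0.573) × 16.6 × e^(−0.160×2.187) = 0.2792 × 16.6 × 0.7048 = 3.267 mg/L.
x_c = v t_c = 0.695 m/s × 2.187 d × 86400 s/d = 131300 m ≈ 131 km.

t_c ≈ 2.19 d; D_c ≈ 3.27 mg/L; x_c ≈ 131 km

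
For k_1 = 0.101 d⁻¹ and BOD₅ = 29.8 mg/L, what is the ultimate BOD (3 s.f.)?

BOD₅ = L₀(1 − e^(−5k_1)) ⇒ L₀ = BOD₅ / (1 − e^(−5×0.101))
= 29.8 / (1 − 0.6035) = 29.8 / 0.3965 = 75.16 mg/L.

L₀ ≈ 75.2 mg/L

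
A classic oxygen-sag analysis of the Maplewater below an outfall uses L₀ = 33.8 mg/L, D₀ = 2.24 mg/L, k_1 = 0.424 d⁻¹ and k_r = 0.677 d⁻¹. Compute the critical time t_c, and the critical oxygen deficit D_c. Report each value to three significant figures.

t_c = [1/(k_r−k_1)] ln[(k_r/k_1)(1 − D₀(k_r−k_1)/(k_1 L₀))]
= [1/(0.677−0.424)] ln[(0.677/0.424)(1 − 2.24×0.2530/(0.424×33.8))]
= (1/0.2530) ln[1.597 × 0.9605] = 3.953 × ln(1.534) = 3.953 × 0.4276 = 1.690 d.
D_c = (k_1/k_r) L₀ e^(−k_1 t_c) = (0.424/0.677) × 33.8 × e^(−0.424×1.690) = 0.6263 × 33.8 × 0.4884 = 10.34 mg/L.

t_c ≈ 1.69 d; D_c ≈ 10.3 mg/L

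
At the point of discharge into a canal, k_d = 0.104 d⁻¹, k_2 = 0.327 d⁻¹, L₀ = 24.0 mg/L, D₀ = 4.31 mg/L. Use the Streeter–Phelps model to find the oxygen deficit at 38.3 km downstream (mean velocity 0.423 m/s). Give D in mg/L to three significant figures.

Travel time t = x/v = 38.3 km / (0.423 m/s) = 38300 m / 0.423 m/s = 90540 s = 1.048 d.
k_d L₀/(k_2−k_d) = 0.104×24.0/(0.327−0.104) = 2.496/0.2230 = 11.19 mg/L.
e^(−k_d t) = e^(−0.104×1.048) = 0.8967; e^(−k_2 t) = e^(−0.327×1.048) = 0.7099.
D = 11.19 × (0.8967 − 0.7099) + 4.31 × 0.7099 = 2.092 + 3.060 = 5.151 mg/L.

D ≈ 5.15 mg/L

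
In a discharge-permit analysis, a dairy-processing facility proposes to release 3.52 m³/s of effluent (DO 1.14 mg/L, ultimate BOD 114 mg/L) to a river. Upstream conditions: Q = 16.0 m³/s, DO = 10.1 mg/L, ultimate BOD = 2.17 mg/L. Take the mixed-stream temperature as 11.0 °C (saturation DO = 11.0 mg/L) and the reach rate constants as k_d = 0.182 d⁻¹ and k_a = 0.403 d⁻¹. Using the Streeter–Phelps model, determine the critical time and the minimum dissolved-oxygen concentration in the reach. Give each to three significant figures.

Mixed DO = (16.0×10.1 + 3.52×1.14)/(16.0+3.52) = 165.6/19.52 = 8.484 mg/L.
Mixed L₀ = (16.0×2.17 + 3.52×114)/(19.52) = 436.0/19.52 = 22.34 mg/L.
Initial deficit D₀ = C_s − DO₀ = 11.0 − 8.484 = 2.516 mg/L.
t_c = (1/0.2210) ln[(0.403/0.182)(1 − 2.516×0.2210/(0.182×22.34))] = 4.525 × ln(1.911) = 2.931 d.
D_c = (0.182/0.403) × 22.34 × e^(−0.182×2.931) = 0.4516 × 22.34 × 0.5865 = 5.916 mg/L.
Minimum DO = 11.0 − 5.916 = 5.084 mg/L.

t_c ≈ 2.93 d; minimum DO ≈ 5.08 mg/L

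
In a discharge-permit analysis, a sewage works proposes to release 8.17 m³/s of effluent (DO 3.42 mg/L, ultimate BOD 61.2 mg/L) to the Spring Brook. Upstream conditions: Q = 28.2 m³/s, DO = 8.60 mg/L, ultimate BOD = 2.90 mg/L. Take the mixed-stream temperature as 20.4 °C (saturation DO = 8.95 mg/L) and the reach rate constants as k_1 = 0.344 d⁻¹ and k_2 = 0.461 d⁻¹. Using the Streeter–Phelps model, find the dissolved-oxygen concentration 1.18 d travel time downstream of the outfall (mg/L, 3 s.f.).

DO ≈ 4.03 mg/L

Mixed DO = (28.2×8.60 + 8.17×3.42)/(28.2+8.17) = 270.5/36.37 = 7.436 mg/L.
Mixed L₀ = (28.2×2.90 + 8.17×61.2)/(36.37) = 581.8/36.37 = 16.00 mg/L.
Initial deficit D₀ = C_s − DO₀ = 8.95 − 7.436 = 1.514 mg/L.
D(1.18) = [0.344×16.00/(0.461−0.344)](e^(−0.344×1.18) − e^(−0.461×1.18)) + 1.514 e^(−0.461×1.18)
= 47.03 × (0.6664 − 0.5804) + 1.514 × 0.5804 = 4.920 mg/L.
DO = 8.95 − 4.920 = 4.030 mg/L.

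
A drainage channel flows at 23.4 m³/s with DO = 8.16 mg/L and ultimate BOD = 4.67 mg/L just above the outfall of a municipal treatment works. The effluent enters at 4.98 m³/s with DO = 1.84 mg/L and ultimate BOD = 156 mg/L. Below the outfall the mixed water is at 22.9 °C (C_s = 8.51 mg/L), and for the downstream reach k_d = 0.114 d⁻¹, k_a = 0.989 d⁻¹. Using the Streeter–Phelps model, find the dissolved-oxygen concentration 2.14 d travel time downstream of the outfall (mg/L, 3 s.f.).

Mixed DO = (23.4×8.16 + 4.98×1.84)/(23.4+4.98) = 200.1/28.38 = 7.051 mg/L.
Mixed L₀ = (23.4×4.67 + 4.98×156)/(28.38) = 886.2/28.38 = 31.22 mg/L.
Initial deficit D₀ = C_s − DO₀ = 8.51 − 7.051 = 1.459 mg/L.
D(2.14) = [0.114×31.22/(0.989−0.114)](e^(−0.114×2.14) − e^(−0.989×2.14)) + 1.459 e^(−0.989×2.14)
= 4.068 × (0.7835 − 0.1205) + 1.459 × 0.1205 = 2.873 mg/L.
DO = 8.51 − 2.873 = 5.637 mg/L.

DO ≈ 5.64 mg/L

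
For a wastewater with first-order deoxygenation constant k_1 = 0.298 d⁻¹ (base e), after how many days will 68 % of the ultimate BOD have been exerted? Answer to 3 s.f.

t ≈ 3.82 d

y/L₀ = 1 − e^(−k_1 t) = 0.68 ⇒ e^(−k_1 t) = 0.320
t = −ln(0.320) / 0.298 = 1.139 / 0.298 = 3.824 d.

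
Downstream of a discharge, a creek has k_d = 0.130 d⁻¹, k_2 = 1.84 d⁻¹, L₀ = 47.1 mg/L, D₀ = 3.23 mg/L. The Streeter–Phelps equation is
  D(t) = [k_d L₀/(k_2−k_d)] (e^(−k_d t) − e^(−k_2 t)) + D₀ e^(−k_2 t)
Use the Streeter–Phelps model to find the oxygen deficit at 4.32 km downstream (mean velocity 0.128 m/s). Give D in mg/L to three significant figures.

Travel time t = x/v = 4.32 km / (0.128 m/s) = 4320 m / 0.128 m/s = 33750 s = 0.3906 d.
k_d L₀/(k_2−k_d) = 0.130×47.1/(1.84−0.130) = 6.123/1.710 = 3.581 mg/L.
e^(−k_d t) = e^(−0.130×0.3906) = 0.9505; e^(−k_2 t) = e^(−1.84×0.3906) = 0.4874.
D = 3.581 × (0.9505 − 0.4874) + 3.23 × 0.4874 = 1.658 + 1.574 = 3.232 mg/L.

D ≈ 3.23 mg/L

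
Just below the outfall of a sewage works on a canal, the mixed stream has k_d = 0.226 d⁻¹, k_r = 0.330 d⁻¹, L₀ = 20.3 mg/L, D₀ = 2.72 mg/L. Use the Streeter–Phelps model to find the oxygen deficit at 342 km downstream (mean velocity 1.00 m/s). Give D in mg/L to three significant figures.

D ≈ 6.82 mg/L

Travel time t = x/v = 342 km / (1.00 m/s) = 342000 m / 1.00 m/s = 342000 s = 3.958 d.
k_d L₀/(k_r−k_d) = 0.226×20.3/(0.330−0.226) = 4.588/0.1040 = 44.11 mg/L.
e^(−k_d t) = e^(−0.226×3.958) = 0.4088; e^(−k_r t) = e^(−0.330×3.958) = 0.2708.
D = 44.11 × (0.4088 − 0.2708) + 2.72 × 0.2708 = 6.085 + 0.7367 = 6.822 mg/L.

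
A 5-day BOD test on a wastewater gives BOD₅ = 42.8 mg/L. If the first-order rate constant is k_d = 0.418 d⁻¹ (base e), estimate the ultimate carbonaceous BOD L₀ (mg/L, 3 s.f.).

L₀ ≈ 48.8 mg/L

BOD₅ = L₀(1 − e^(−5k_d)) ⇒ L₀ = BOD₅ / (1 − e^(−5×0.418))
= 42.8 / (1 − 0.1237) = 42.8 / 0.8763 = 48.84 mg/L.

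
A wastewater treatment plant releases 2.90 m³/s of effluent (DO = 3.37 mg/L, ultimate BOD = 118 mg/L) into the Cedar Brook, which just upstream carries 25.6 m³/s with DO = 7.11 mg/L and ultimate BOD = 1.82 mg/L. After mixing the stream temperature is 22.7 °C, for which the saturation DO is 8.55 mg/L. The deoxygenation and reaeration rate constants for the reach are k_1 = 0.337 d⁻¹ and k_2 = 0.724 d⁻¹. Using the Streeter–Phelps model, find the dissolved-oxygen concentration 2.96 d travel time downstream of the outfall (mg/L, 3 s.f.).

DO ≈ 5.35 mg/L

Mixed DO = (25.6×7.11 + 2.90×3.37)/(25.6+2.90) = 191.8/28.50 = 6.729 mg/L.
Mixed L₀ = (25.6×1.82 + 2.90×118)/(28.50) = 388.8/28.50 = 13.64 mg/L.
Initial deficit D₀ = C_s − DO₀ = 8.55 − 6.729 = 1.821 mg/L.
D(2.96) = [0.337×13.64/(0.724−0.337)](e^(−0.337×2.96) − e^(−0.724×2.96)) + 1.821 e^(−0.724×2.96)
= 11.88 × (0.3688 − 0.1173) + 1.821 × 0.1173 = 3.201 mg/L.
DO = 8.55 − 3.201 = 5.349 mg/L.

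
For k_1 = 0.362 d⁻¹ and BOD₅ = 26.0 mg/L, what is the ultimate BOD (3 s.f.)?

BOD₅ = L₀(1 − e^(−5k_1)) ⇒ L₀ = BOD₅ / (1 − e^(−5×0.362))
= 26.0 / (1 − 0.1637) = 26.0 / 0.8363 = 31.09 mg/L.

L₀ ≈ 31.1 mg/L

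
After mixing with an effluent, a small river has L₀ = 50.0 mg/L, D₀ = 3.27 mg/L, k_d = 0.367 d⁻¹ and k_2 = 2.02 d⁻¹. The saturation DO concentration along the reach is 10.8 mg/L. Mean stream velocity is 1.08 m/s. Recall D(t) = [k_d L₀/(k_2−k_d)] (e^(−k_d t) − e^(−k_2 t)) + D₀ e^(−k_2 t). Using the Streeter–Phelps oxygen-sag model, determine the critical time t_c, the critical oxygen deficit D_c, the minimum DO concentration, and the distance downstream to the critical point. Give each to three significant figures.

t_c ≈ 0.821 d; D_c ≈ 6.72 mg/L; min DO ≈ 4.08 mg/L; x_c ≈ 76.6 km

With k_2/k_d = 5.504 and 1 − D₀(k_2−k_d)/(k_d L₀) = 0.7054,
t_c = ln(5.504 × 0.7054) / (2.02 − 0.367) = ln(3.883) / 1.653 = 1.357/1.653 = 0.8207 d.
D_c = (k_d/k_2) L₀ e^(−k_d t_c) = (0.367/2.02) × 50.0 × e^(−0.367×0.8207) = 0.1817 × 50.0 × 0.7399 = 6.722 mg/L.
Minimum DO = C_s − D_c = 10.8 − 6.722 = 4.078 mg/L.
x_c = v t_c = 1.08 m/s × 0.8207 d × 86400 s/d = 76580 m ≈ 76.6 km.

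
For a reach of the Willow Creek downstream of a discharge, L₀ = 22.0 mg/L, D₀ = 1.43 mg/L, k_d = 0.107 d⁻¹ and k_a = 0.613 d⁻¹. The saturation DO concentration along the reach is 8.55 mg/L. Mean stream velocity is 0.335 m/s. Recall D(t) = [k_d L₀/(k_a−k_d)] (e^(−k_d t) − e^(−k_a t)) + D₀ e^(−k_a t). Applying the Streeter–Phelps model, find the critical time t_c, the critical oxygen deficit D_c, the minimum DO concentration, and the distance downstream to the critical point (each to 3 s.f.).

t_c ≈ 2.72 d; D_c ≈ 2.87 mg/L; min DO ≈ 5.68 mg/L; x_c ≈ 78.8 km

At the critical point dD/dt = 0, so k_d L₀ e^(−k_d t) = k_a D. Substituting D(t) from the Streeter–Phelps equation and solving for t gives
t_c = ln[(k_a/k_d)(1 − D₀(k_a−k_d)/(k_d L₀))] / (k_a−k_d).
Here k_a−k_d = 0.5060 d⁻¹ and 1 − D₀(k_a−k_d)/(k_d L₀) = 1 − 1.43×0.5060/(0.107×22.0) = 0.6926, so
t_c = ln(5.729 × 0.6926) / 0.5060 = 1.378 / 0.5060 = 2.724 d.
D_c = (k_d/k_a) L₀ e^(−k_d t_c) = (0.107/0.613) × 22.0 × e^(−0.107×2.724) = 0.1746 × 22.0 × 0.7472 = 2.869 mg/L.
Minimum DO = C_s − D_c = 8.55 − 2.869 = 5.681 mg/L.
x_c = v t_c = 0.335 m/s × 2.724 d × 86400 s/d = 78840 m ≈ 78.8 km.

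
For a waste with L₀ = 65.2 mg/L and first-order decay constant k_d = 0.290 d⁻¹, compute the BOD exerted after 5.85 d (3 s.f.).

y_t = L₀(1 − e^(−k_d t)) = 65.2 × (1 − e^(−0.290×5.85))
= 65.2 × (1 − 0.1833) = 65.2 × 0.8167 = 53.25 mg/L.

y ≈ 53.2 mg/L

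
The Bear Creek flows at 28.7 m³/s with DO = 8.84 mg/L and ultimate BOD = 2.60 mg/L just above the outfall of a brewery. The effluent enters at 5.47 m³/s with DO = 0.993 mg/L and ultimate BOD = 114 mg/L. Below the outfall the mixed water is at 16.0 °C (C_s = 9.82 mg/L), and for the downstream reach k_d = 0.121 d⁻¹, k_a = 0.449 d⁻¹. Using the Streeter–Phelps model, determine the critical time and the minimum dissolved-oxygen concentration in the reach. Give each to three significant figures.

t_c ≈ 2.92 d; minimum DO ≈ 5.95 mg/L

Mixed DO = (28.7×8.84 + 5.47×0.993)/(28.7+5.47) = 259.1/34.17 = 7.584 mg/L.
Mixed L₀ = (28.7×2.60 + 5.47×114)/(34.17) = 698.2/34.17 = 20.43 mg/L.
Initial deficit D₀ = C_s − DO₀ = 9.82 − 7.584 = 2.236 mg/L.
t_c = (1/0.3280) ln[(0.449/0.121)(1 − 2.236×0.3280/(0.121×20.43))] = 3.049 × ln(2.610) = 2.925 d.
D_c = (0.121/0.449) × 20.43 × e^(−0.121×2.925) = 0.2695 × 20.43 × 0.7019 = 3.865 mg/L.
Minimum DO = 9.82 − 3.865 = 5.955 mg/L.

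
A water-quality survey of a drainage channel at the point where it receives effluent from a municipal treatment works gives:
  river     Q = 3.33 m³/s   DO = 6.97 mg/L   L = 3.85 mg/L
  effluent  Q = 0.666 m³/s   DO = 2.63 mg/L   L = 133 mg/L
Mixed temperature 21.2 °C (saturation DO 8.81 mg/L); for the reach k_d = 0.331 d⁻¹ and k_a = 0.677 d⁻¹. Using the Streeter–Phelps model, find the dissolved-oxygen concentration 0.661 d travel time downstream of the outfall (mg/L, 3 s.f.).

DO ≈ 3.18 mg/L

Mixed DO = (3.33×6.97 + 0.666×2.63)/(3.33+0.666) = 24.96/3.996 = 6.247 mg/L.
Mixed L₀ = (3.33×3.85 + 0.666×133)/(3.996) = 101.4/3.996 = 25.38 mg/L.
Initial deficit D₀ = C_s − DO₀ = 8.81 − 6.247 = 2.563 mg/L.
D(0.661) = [0.331×25.38/(0.677−0.331)](e^(−0.331×0.661) − e^(−0.677×0.661)) + 2.563 e^(−0.677×0.661)
= 24.27 × (0.8035 − 0.6392) + 2.563 × 0.6392 = 5.626 mg/L.
DO = 8.81 − 5.626 = 3.184 mg/L.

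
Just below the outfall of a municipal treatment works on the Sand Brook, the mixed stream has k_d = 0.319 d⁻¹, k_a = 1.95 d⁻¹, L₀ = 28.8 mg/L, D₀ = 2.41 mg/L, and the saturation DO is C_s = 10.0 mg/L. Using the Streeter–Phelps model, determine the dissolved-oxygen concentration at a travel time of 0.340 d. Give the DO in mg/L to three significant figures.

DO ≈ 6.61 mg/L

k_d L₀/(k_a−k_d) = 0.319×28.8/(1.95−0.319) = 9.187/1.631 = 5.633 mg/L.
e^(−k_d t) = e^(−0.319×0.3400) = 0.8972; e^(−k_a t) = e^(−1.95×0.3400) = 0.5153.
D = 5.633 × (0.8972 − 0.5153) + 2.41 × 0.5153 = 2.151 + 1.242 = 3.393 mg/L.
DO = C_s − D = 10.0 − 3.393 = 6.607 mg/L.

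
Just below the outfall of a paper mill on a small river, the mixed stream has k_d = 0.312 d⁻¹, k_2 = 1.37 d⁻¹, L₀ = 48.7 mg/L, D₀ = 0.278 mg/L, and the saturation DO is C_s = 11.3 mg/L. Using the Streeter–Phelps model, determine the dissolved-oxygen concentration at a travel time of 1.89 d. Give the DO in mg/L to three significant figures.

DO ≈ 4.39 mg/L

k_d L₀/(k_2−k_d) = 0.312×48.7/(1.37−0.312) = 15.19/1.058 = 14.36 mg/L.
e^(−k_d t) = e^(−0.312×1.890) = 0.5545; e^(−k_2 t) = e^(−1.37×1.890) = 0.07507.
D = 14.36 × (0.5545 − 0.07507) + 0.278 × 0.07507 = 6.885 + 0.02087 = 6.906 mg/L.
DO = C_s − D = 11.3 − 6.906 = 4.394 mg/L.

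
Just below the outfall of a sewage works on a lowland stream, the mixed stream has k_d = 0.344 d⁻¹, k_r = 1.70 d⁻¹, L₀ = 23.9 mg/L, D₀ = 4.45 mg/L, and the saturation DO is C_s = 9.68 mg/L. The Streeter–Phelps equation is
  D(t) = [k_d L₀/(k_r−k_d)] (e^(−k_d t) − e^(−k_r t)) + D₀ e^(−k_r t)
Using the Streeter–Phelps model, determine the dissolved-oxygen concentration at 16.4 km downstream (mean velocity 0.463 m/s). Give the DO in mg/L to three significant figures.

Travel time t = x/v = 16.4 km / (0.463 m/s) = 16400 m / 0.463 m/s = 35420 s = 0.4100 d.
k_d L₀/(k_r−k_d) = 0.344×23.9/(1.70−0.344) = 8.222/1.356 = 6.063 mg/L.
e^(−k_d t) = e^(−0.344×0.4100) = 0.8685; e^(−k_r t) = e^(−1.70×0.4100) = 0.4981.
D = 6.063 × (0.8685 − 0.4981) + 4.45 × 0.4981 = 2.246 + 2.217 = 4.462 mg/L.
DO = C_s − D = 9.68 − 4.462 = 5.218 mg/L.

DO ≈ 5.22 mg/L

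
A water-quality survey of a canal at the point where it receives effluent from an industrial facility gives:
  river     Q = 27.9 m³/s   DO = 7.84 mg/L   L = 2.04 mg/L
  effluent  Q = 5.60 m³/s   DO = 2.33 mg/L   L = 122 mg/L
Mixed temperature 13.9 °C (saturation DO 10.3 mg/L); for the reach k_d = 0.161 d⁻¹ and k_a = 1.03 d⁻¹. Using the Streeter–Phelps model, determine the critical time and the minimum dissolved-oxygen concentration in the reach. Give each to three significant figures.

Mixed DO = (27.9×7.84 + 5.60×2.33)/(27.9+5.60) = 231.8/33.50 = 6.919 mg/L.
Mixed L₀ = (27.9×2.04 + 5.60×122)/(33.50) = 740.1/33.50 = 22.09 mg/L.
Initial deficit D₀ = C_s − DO₀ = 10.3 − 6.919 = 3.381 mg/L.
t_c = (1/0.8690) ln[(1.03/0.161)(1 − 3.381×0.8690/(0.161×22.09))] = 1.151 × ln(1.113) = 0.1232 d.
D_c = (0.161/1.03) × 22.09 × e^(−0.161×0.1232) = 0.1563 × 22.09 × 0.9804 = 3.386 mg/L.
Minimum DO = 10.3 − 3.386 = 6.914 mg/L.

t_c ≈ 0.123 d; minimum DO ≈ 6.91 mg/L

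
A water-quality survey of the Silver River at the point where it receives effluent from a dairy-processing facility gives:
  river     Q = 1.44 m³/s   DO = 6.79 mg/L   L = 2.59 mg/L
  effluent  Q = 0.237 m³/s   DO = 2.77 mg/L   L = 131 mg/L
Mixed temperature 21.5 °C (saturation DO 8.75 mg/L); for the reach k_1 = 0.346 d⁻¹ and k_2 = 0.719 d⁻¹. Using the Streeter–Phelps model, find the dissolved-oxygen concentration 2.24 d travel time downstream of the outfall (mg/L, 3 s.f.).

DO ≈ 3.23 mg/L

Mixed DO = (1.44×6.79 + 0.237×2.77)/(1.44+0.237) = 10.43/1.677 = 6.222 mg/L.
Mixed L₀ = (1.44×2.59 + 0.237×131)/(1.677) = 34.78/1.677 = 20.74 mg/L.
Initial deficit D₀ = C_s − DO₀ = 8.75 − 6.222 = 2.528 mg/L.
D(2.24) = [0.346×20.74/(0.719−0.346)](e^(−0.346×2.24) − e^(−0.719×2.24)) + 2.528 e^(−0.719×2.24)
= 19.24 × (0.4607 − 0.1998) + 2.528 × 0.1998 = 5.524 mg/L.
DO = 8.75 − 5.524 = 3.226 mg/L.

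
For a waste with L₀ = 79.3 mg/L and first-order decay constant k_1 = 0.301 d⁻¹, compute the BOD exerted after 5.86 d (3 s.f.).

y ≈ 65.7 mg/L

y_t = L₀(1 − e^(−k_1 t)) = 79.3 × (1 − e^(−0.301×5.86))
= 79.3 × (1 − 0.1714) = 79.3 × 0.8286 = 65.71 mg/L.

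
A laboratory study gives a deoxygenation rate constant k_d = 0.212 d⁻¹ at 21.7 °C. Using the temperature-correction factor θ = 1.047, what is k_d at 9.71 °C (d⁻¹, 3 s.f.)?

k_d(T₂) = k_d(T₁) · θ^(T₂−T₁) = 0.212 × 1.047^(9.71−21.7)
= 0.212 × 1.047^-12.0 = 0.212 × 0.5766 = 0.1222 d⁻¹.

k_d ≈ 0.122 d⁻¹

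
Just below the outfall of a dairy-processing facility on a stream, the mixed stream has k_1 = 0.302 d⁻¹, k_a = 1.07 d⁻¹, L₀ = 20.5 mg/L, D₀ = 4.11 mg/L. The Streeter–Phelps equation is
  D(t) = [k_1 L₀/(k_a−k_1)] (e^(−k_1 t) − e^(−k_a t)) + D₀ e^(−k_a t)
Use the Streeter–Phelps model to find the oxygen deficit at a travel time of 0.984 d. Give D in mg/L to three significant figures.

D ≈ 4.61 mg/L

k_1 L₀/(k_a−k_1) = 0.302×20.5/(1.07−0.302) = 6.191/0.7680 = 8.061 mg/L.
e^(−k_1 t) = e^(−0.302×0.9840) = 0.7429; e^(−k_a t) = e^(−1.07×0.9840) = 0.3489.
D = 8.061 × (0.7429 − 0.3489) + 4.11 × 0.3489 = 3.176 + 1.434 = 4.610 mg/L.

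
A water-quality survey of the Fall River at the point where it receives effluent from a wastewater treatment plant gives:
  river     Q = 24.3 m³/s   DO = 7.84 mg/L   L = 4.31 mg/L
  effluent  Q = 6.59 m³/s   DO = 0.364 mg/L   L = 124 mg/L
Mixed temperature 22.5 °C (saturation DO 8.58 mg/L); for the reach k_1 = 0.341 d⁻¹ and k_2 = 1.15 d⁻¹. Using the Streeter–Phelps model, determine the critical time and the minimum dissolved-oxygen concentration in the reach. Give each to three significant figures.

t_c ≈ 1.25 d; minimum DO ≈ 2.80 mg/L

Mixed DO = (24.3×7.84 + 6.59×0.364)/(24.3+6.59) = 192.9/30.89 = 6.245 mg/L.
Mixed L₀ = (24.3×4.31 + 6.59×124)/(30.89) = 921.9/30.89 = 29.84 mg/L.
Initial deficit D₀ = C_s − DO₀ = 8.58 − 6.245 = 2.335 mg/L.
t_c = (1/0.8090) ln[(1.15/0.341)(1 − 2.335×0.8090/(0.341×29.84))] = 1.236 × ln(2.746) = 1.249 d.
D_c = (0.341/1.15) × 29.84 × e^(−0.341×1.249) = 0.2965 × 29.84 × 0.6532 = 5.781 mg/L.
Minimum DO = 8.58 − 5.781 = 2.799 mg/L.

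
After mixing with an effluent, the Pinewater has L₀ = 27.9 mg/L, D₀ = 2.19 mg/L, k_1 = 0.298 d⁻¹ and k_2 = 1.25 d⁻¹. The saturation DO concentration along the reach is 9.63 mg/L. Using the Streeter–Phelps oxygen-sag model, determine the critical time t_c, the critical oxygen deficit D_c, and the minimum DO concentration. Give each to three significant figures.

At the critical point dD/dt = 0, so k_1 L₀ e^(−k_1 t) = k_2 D. Substituting D(t) from the Streeter–Phelps equation and solving for t gives
t_c = ln[(k_2/k_1)(1 − D₀(k_2−k_1)/(k_1 L₀))] / (k_2−k_1).
Here k_2−k_1 = 0.9520 d⁻¹ and 1 − D₀(k_2−k_1)/(k_1 L₀) = 1 − 2.19×0.9520/(0.298×27.9) = 0.7492, so
t_c = ln(4.195 × 0.7492) / 0.9520 = 1.145 / 0.9520 = 1.203 d.
L(t_c) = L₀ e^(−k_1 t_c) = 27.9 × 0.6988 = 19.50 mg/L, and at the critical point k_2 D_c = k_1 L, so D_c = (0.298/1.25) × 19.50 = 4.648 mg/L.
Minimum DO = C_s − D_c = 9.63 − 4.648 = 4.982 mg/L.

t_c ≈ 1.20 d; D_c ≈ 4.65 mg/L; min DO ≈ 4.98 mg/L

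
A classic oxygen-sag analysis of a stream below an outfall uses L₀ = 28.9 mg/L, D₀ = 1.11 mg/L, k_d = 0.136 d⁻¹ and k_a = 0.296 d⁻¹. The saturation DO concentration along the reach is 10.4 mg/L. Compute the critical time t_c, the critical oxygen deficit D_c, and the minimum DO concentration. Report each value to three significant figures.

At the critical point dD/dt = 0, so k_d L₀ e^(−k_d t) = k_a D. Substituting D(t) from the Streeter–Phelps equation and solving for t gives
t_c = ln[(k_a/k_d)(1 − D₀(k_a−k_d)/(k_d L₀))] / (k_a−k_d).
Here k_a−k_d = 0.1600 d⁻¹ and 1 − D₀(k_a−k_d)/(k_d L₀) = 1 − 1.11×0.1600/(0.136×28.9) = 0.9548, so
t_c = ln(2.176 × 0.9548) / 0.1600 = 0.7315 / 0.1600 = 4.572 d.
L(t_c) = L₀ e^(−k_d t_c) = 28.9 × 0.5370 = 15.52 mg/L, and at the critical point k_a D_c = k_d L, so D_c = (0.136/0.296) × 15.52 = 7.131 mg/L.
Minimum DO = C_s − D_c = 10.4 − 7.131 = 3.269 mg/L.

t_c ≈ 4.57 d; D_c ≈ 7.13 mg/L; min DO ≈ 3.27 mg/L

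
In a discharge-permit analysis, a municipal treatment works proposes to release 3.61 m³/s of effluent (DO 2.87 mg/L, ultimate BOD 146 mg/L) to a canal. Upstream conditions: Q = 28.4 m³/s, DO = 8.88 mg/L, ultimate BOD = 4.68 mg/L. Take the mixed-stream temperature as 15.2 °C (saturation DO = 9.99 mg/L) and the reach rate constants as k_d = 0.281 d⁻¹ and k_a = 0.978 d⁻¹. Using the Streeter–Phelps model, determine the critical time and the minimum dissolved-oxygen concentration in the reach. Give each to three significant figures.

Mixed DO = (28.4×8.88 + 3.61×2.87)/(28.4+3.61) = 262.6/32.01 = 8.202 mg/L.
Mixed L₀ = (28.4×4.68 + 3.61×146)/(32.01) = 660.0/32.01 = 20.62 mg/L.
Initial deficit D₀ = C_s − DO₀ = 9.99 − 8.202 = 1.788 mg/L.
t_c = (1/0.6970) ln[(0.978/0.281)(1 − 1.788×0.6970/(0.281×20.62))] = 1.435 × ln(2.732) = 1.442 d.
D_c = (0.281/0.978) × 20.62 × e^(−0.281×1.442) = 0.2873 × 20.62 × 0.6669 = 3.950 mg/L.
Minimum DO = 9.99 − 3.950 = 6.040 mg/L.

t_c ≈ 1.44 d; minimum DO ≈ 6.04 mg/L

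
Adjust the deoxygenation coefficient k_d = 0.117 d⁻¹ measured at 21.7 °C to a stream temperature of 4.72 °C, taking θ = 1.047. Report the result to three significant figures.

k_d(T₂) = k_d(T₁) · θ^(T₂−T₁) = 0.117 × 1.047^(4.72−21.7)
= 0.117 × 1.047^-17.0 = 0.117 × 0.4585 = 0.05364 d⁻¹.

k_d ≈ 0.0536 d⁻¹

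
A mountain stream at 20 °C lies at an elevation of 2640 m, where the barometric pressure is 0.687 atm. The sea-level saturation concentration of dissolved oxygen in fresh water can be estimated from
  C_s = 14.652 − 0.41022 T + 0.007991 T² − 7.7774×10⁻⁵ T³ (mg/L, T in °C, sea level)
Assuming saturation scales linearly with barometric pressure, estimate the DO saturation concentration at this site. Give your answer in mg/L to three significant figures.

At sea level: C_s = 14.652 − 0.41022×20 + 0.007991×20² − 7.7774×10⁻⁵×20³ = 9.022 mg/L.
Pressure correction: C_s' = 9.022 × 0.687 = 6.198 mg/L.

C_s ≈ 6.20 mg/L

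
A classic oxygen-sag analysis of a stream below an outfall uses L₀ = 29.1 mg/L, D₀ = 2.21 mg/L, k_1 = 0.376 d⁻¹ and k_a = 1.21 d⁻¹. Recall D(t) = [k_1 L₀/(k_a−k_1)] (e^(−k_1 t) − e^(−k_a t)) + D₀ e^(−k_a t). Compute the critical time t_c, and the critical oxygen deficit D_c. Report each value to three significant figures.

t_c ≈ 1.18 d; D_c ≈ 5.80 mg/L

With k_a/k_1 = 3.218 and 1 − D₀(k_a−k_1)/(k_1 L₀) = 0.8315,
t_c = ln(3.218 × 0.8315) / (1.21 − 0.376) = ln(2.676) / 0.8340 = 0.9843/0.8340 = 1.180 d.
L(t_c) = L₀ e^(−k_1 t_c) = 29.1 × 0.6416 = 18.67 mg/L, and at the critical point k_a D_c = k_1 L, so D_c = (0.376/1.21) × 18.67 = 5.802 mg/L.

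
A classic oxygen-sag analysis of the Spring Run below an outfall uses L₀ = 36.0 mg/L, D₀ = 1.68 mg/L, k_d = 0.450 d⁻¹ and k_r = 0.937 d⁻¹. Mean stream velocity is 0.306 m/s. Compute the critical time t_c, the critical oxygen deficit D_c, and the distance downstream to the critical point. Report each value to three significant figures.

t_c = [1/(k_r−k_d)] ln[(k_r/k_d)(1 − D₀(k_r−k_d)/(k_d L₀))]
= [1/(0.937−0.450)] ln[(0.937/0.450)(1 − 1.68×0.4870/(0.450×36.0))]
= (1/0.4870) ln[2.082 × 0.9495] = 2.053 × ln(1.977) = 2.053 × 0.6816 = 1.400 d.
D_c = (k_d/k_r) L₀ e^(−k_d t_c) = (0.450/0.937) × 36.0 × e^(−0.450×1.400) = 0.4803 × 36.0 × 0.5327 = 9.210 mg/L.
x_c = v t_c = 0.306 m/s × 1.400 d × 86400 s/d = 37000 m ≈ 37.0 km.

t_c ≈ 1.40 d; D_c ≈ 9.21 mg/L; x_c ≈ 37.0 km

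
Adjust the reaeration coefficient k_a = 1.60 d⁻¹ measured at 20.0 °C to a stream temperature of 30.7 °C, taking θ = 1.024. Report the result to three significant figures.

k_a(T₂) = k_a(T₁) · θ^(T₂−T₁) = 1.60 × 1.024^(30.7−20.0)
= 1.60 × 1.024^10.7 = 1.60 × 1.289 = 2.062 d⁻¹.

k_a ≈ 2.06 d⁻¹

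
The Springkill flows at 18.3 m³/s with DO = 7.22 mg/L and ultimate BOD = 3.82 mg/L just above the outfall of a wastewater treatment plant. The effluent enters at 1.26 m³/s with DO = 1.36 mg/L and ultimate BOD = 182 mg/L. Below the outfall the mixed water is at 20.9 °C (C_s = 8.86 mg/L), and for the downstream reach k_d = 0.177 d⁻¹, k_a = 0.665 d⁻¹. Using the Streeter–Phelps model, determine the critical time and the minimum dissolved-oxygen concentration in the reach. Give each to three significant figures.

Mixed DO = (18.3×7.22 + 1.26×1.36)/(18.3+1.26) = 133.8/19.56 = 6.843 mg/L.
Mixed L₀ = (18.3×3.82 + 1.26×182)/(19.56) = 299.2/19.56 = 15.30 mg/L.
Initial deficit D₀ = C_s − DO₀ = 8.86 − 6.843 = 2.017 mg/L.
t_c = (1/0.4880) ln[(0.665/0.177)(1 − 2.017×0.4880/(0.177×15.30))] = 2.049 × ln(2.391) = 1.786 d.
D_c = (0.177/0.665) × 15.30 × e^(−0.177×1.786) = 0.2662 × 15.30 × 0.7289 = 2.968 mg/L.
Minimum DO = 8.86 − 2.968 = 5.892 mg/L.

t_c ≈ 1.79 d; minimum DO ≈ 5.89 mg/L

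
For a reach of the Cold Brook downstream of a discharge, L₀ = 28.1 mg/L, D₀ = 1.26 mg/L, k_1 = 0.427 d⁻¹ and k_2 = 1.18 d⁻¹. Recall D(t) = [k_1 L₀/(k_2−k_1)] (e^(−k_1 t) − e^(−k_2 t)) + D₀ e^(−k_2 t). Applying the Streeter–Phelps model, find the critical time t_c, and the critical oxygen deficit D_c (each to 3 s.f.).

t_c ≈ 1.24 d; D_c ≈ 5.99 mg/L

t_c = [1/(k_2−k_1)] ln[(k_2/k_1)(1 − D₀(k_2−k_1)/(k_1 L₀))]
= [1/(1.18−0.427)] ln[(1.18/0.427)(1 − 1.26×0.7530/(0.427×28.1))]
= (1/0.7530) ln[2.763 × 0.9209] = 1.328 × ln(2.545) = 1.328 × 0.9341 = 1.241 d.
L(t_c) = L₀ e^(−k_1 t_c) = 28.1 × 0.5888 = 16.54 mg/L, and at the critical point k_2 D_c = k_1 L, so D_c = (0.427/1.18) × 16.54 = 5.987 mg/L.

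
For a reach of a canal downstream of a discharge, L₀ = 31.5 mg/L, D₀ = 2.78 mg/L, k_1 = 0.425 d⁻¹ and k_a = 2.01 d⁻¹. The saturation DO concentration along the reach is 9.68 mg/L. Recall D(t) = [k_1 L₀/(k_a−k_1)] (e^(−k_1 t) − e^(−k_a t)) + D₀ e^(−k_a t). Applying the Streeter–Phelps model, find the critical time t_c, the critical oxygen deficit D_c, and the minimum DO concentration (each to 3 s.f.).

With k_a/k_1 = 4.729 and 1 − D₀(k_a−k_1)/(k_1 L₀) = 0.6709,
t_c = ln(4.729 × 0.6709) / (2.01 − 0.425) = ln(3.173) / 1.585 = 1.155/1.585 = 0.7285 d.
D_c = (k_1/k_a) L₀ e^(−k_1 t_c) = (0.425/2.01) × 31.5 × e^(−0.425×0.7285) = 0.2114 × 31.5 × 0.7337 = 4.887 mg/L.
Minimum DO = C_s − D_c = 9.68 − 4.887 = 4.793 mg/L.

t_c ≈ 0.728 d; D_c ≈ 4.89 mg/L; min DO ≈ 4.79 mg/L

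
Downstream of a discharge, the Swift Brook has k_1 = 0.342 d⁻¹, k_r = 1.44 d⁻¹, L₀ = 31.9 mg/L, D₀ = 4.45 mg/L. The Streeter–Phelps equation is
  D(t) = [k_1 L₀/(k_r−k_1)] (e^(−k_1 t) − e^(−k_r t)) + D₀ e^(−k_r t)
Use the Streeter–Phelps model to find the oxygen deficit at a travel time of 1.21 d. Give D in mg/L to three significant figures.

D ≈ 5.61 mg/L

k_1 L₀/(k_r−k_1) = 0.342×31.9/(1.44−0.342) = 10.91/1.098 = 9.936 mg/L.
e^(−k_1 t) = e^(−0.342×1.210) = 0.6611; e^(−k_r t) = e^(−1.44×1.210) = 0.1751.
D = 9.936 × (0.6611 − 0.1751) + 4.45 × 0.1751 = 4.829 + 0.7792 = 5.608 mg/L.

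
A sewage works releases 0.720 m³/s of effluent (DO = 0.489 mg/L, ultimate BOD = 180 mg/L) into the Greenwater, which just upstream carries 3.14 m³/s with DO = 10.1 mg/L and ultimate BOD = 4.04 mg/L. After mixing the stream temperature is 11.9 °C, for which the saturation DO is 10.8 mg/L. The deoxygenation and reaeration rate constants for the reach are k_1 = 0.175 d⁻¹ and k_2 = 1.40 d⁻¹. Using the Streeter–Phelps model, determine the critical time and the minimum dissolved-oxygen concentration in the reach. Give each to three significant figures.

t_c ≈ 1.17 d; minimum DO ≈ 7.05 mg/L

Mixed DO = (3.14×10.1 + 0.720×0.489)/(3.14+0.720) = 32.07/3.860 = 8.307 mg/L.
Mixed L₀ = (3.14×4.04 + 0.720×180)/(3.860) = 142.3/3.860 = 36.86 mg/L.
Initial deficit D₀ = C_s − DO₀ = 10.8 − 8.307 = 2.493 mg/L.
t_c = (1/1.225) ln[(1.40/0.175)(1 − 2.493×1.225/(0.175×36.86))] = 0.8163 × ln(4.213) = 1.174 d.
D_c = (0.175/1.40) × 36.86 × e^(−0.175×1.174) = 0.1250 × 36.86 × 0.8143 = 3.752 mg/L.
Minimum DO = 10.8 − 3.752 = 7.048 mg/L.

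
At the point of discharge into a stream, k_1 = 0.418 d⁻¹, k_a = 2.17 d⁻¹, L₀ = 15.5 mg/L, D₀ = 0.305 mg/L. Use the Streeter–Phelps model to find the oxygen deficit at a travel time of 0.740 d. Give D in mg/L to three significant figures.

D ≈ 2.03 mg/L

k_1 L₀/(k_a−k_1) = 0.418×15.5/(2.17−0.418) = 6.479/1.752 = 3.698 mg/L.
e^(−k_1 t) = e^(−0.418×0.7400) = 0.7339; e^(−k_a t) = e^(−2.17×0.7400) = 0.2007.
D = 3.698 × (0.7339 − 0.2007) + 0.305 × 0.2007 = 1.972 + 0.06122 = 2.033 mg/L.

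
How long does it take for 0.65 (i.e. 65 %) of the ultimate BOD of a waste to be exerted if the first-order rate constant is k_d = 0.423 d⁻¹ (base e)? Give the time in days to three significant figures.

t ≈ 2.48 d

y/L₀ = 1 − e^(−k_d t) = 0.65 ⇒ e^(−k_d t) = 0.350
t = −ln(0.350) / 0.423 = 1.050 / 0.423 = 2.482 d.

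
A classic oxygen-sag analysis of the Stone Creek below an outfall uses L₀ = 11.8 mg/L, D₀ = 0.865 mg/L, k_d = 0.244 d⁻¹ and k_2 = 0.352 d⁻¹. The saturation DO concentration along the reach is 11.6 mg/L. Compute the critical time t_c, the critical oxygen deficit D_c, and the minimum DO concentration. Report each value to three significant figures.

t_c ≈ 3.09 d; D_c ≈ 3.85 mg/L; min DO ≈ 7.75 mg/L

With k_2/k_d = 1.443 and 1 − D₀(k_2−k_d)/(k_d L₀) = 0.9676,
t_c = ln(1.443 × 0.9676) / (0.352 − 0.244) = ln(1.396) / 0.1080 = 0.3335/0.1080 = 3.088 d.
L(t_c) = L₀ e^(−k_d t_c) = 11.8 × 0.4708 = 5.555 mg/L, and at the critical point k_2 D_c = k_d L, so D_c = (0.244/0.352) × 5.555 = 3.851 mg/L.
Minimum DO = C_s − D_c = 11.6 − 3.851 = 7.749 mg/L.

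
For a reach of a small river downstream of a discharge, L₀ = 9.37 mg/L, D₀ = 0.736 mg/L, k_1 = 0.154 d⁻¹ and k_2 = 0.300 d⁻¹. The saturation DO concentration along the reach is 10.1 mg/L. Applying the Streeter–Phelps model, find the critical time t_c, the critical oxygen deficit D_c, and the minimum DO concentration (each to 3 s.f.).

At the critical point dD/dt = 0, so k_1 L₀ e^(−k_1 t) = k_2 D. Substituting D(t) from the Streeter–Phelps equation and solving for t gives
t_c = ln[(k_2/k_1)(1 − D₀(k_2−k_1)/(k_1 L₀))] / (k_2−k_1).
Here k_2−k_1 = 0.1460 d⁻¹ and 1 − D₀(k_2−k_1)/(k_1 L₀) = 1 − 0.736×0.1460/(0.154×9.37) = 0.9255, so
t_c = ln(1.948 × 0.9255) / 0.1460 = 0.5894 / 0.1460 = 4.037 d.
D_c = (k_1/k_2) L₀ e^(−k_1 t_c) = (0.154/0.300) × 9.37 × e^(−0.154×4.037) = 0.5133 × 9.37 × 0.5370 = 2.583 mg/L.
Minimum DO = C_s − D_c = 10.1 − 2.583 = 7.517 mg/L.

t_c ≈ 4.04 d; D_c ≈ 2.58 mg/L; min DO ≈ 7.52 mg/L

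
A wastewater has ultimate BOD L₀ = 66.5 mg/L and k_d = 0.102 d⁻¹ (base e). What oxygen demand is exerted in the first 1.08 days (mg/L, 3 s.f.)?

y_t = L₀(1 − e^(−k_d t)) = 66.5 × (1 − e^(−0.102×1.08))
= 66.5 × (1 − 0.8957) = 66.5 × 0.1043 = 6.937 mg/L.

y ≈ 6.94 mg/L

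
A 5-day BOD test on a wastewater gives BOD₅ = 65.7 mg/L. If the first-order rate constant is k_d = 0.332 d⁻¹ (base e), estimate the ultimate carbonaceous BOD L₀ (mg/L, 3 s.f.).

L₀ ≈ 81.1 mg/L

BOD₅ = L₀(1 − e^(−5k_d)) ⇒ L₀ = BOD₅ / (1 − e^(−5×0.332))
= 65.7 / (1 − 0.1901) = 65.7 / 0.8099 = 81.13 mg/L.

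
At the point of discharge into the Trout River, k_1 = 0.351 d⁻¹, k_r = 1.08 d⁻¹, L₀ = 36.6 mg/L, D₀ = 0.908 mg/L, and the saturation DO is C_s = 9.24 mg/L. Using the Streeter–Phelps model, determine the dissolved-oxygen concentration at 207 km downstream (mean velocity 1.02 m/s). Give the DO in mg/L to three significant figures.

DO ≈ 2.84 mg/L

Travel time t = x/v = 207 km / (1.02 m/s) = 207000 m / 1.02 m/s = 202900 s = 2.349 d.
k_1 L₀/(k_r−k_1) = 0.351×36.6/(1.08−0.351) = 12.85/0.7290 = 17.62 mg/L.
e^(−k_1 t) = e^(−0.351×2.349) = 0.4385; e^(−k_r t) = e^(−1.08×2.349) = 0.07912.
D = 17.62 × (0.4385 − 0.07912) + 0.908 × 0.07912 = 6.333 + 0.07184 = 6.404 mg/L.
DO = C_s − D = 9.24 − 6.404 = 2.836 mg/L.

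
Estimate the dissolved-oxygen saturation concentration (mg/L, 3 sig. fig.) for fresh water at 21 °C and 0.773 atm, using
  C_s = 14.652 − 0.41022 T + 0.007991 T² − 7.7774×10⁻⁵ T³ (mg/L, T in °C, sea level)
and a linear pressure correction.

At sea level: C_s = 14.652 − 0.41022×21 + 0.007991×21² − 7.7774×10⁻⁵×21³ = 8.841 mg/L.
Pressure correction: C_s' = 8.841 × 0.773 = 6.834 mg/L.

C_s ≈ 6.83 mg/L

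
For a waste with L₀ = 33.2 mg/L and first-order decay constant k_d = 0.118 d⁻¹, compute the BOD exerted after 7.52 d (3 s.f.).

y ≈ 19.5 mg/L

y_t = L₀(1 − e^(−k_d t)) = 33.2 × (1 − e^(−0.118×7.52))
= 33.2 × (1 − 0.4117) = 33.2 × 0.5883 = 19.53 mg/L.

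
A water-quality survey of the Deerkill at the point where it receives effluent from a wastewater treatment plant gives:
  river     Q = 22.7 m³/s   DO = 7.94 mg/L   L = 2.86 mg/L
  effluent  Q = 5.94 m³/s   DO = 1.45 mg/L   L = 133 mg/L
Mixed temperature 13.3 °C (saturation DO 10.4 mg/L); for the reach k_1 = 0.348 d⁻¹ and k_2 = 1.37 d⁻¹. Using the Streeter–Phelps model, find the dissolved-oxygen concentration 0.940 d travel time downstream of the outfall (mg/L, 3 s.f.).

DO ≈ 4.83 mg/L

Mixed DO = (22.7×7.94 + 5.94×1.45)/(22.7+5.94) = 188.9/28.64 = 6.594 mg/L.
Mixed L₀ = (22.7×2.86 + 5.94×133)/(28.64) = 854.9/28.64 = 29.85 mg/L.
Initial deficit D₀ = C_s − DO₀ = 10.4 − 6.594 = 3.806 mg/L.
D(0.940) = [0.348×29.85/(1.37−0.348)](e^(−0.348×0.940) − e^(−1.37×0.940)) + 3.806 e^(−1.37×0.940)
= 10.16 × (0.7210 − 0.2759) + 3.806 × 0.2759 = 5.574 mg/L.
DO = 10.4 − 5.574 = 4.826 mg/L.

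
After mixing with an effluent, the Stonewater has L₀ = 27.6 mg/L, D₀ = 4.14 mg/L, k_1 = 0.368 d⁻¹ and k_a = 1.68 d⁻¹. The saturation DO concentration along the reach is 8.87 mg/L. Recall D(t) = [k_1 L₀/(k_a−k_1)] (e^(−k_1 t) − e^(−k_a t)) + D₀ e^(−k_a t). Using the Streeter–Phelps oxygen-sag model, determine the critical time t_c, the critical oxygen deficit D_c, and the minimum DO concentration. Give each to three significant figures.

At the critical point dD/dt = 0, so k_1 L₀ e^(−k_1 t) = k_a D. Substituting D(t) from the Streeter–Phelps equation and solving for t gives
t_c = ln[(k_a/k_1)(1 − D₀(k_a−k_1)/(k_1 L₀))] / (k_a−k_1).
Here k_a−k_1 = 1.312 d⁻¹ and 1 − D₀(k_a−k_1)/(k_1 L₀) = 1 − 4.14×1.312/(0.368×27.6) = 0.4652, so
t_c = ln(4.565 × 0.4652) / 1.312 = 0.7532 / 1.312 = 0.5741 d.
L(t_c) = L₀ e^(−k_1 t_c) = 27.6 × 0.8096 = 22.34 mg/L, and at the critical point k_a D_c = k_1 L, so D_c = (0.368/1.68) × 22.34 = 4.894 mg/L.
Minimum DO = C_s − D_c = 8.87 − 4.894 = 3.976 mg/L.

t_c ≈ 0.574 d; D_c ≈ 4.89 mg/L; min DO ≈ 3.98 mg/L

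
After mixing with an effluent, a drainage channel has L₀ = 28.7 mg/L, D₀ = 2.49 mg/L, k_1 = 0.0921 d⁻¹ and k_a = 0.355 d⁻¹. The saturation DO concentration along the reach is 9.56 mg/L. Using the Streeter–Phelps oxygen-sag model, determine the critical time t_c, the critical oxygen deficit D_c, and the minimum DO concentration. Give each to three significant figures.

At the critical point dD/dt = 0, so k_1 L₀ e^(−k_1 t) = k_a D. Substituting D(t) from the Streeter–Phelps equation and solving for t gives
t_c = ln[(k_a/k_1)(1 − D₀(k_a−k_1)/(k_1 L₀))] / (k_a−k_1).
Here k_a−k_1 = 0.2629 d⁻¹ and 1 − D₀(k_a−k_1)/(k_1 L₀) = 1 − 2.49×0.2629/(0.0921×28.7) = 0.7523, so
t_c = ln(3.855 × 0.7523) / 0.2629 = 1.065 / 0.2629 = 4.050 d.
D_c = (k_1/k_a) L₀ e^(−k_1 t_c) = (0.0921/0.355) × 28.7 × e^(−0.0921×4.050) = 0.2594 × 28.7 × 0.6887 = 5.128 mg/L.
Minimum DO = C_s − D_c = 9.56 − 5.128 = 4.432 mg/L.

t_c ≈ 4.05 d; D_c ≈ 5.13 mg/L; min DO ≈ 4.43 mg/L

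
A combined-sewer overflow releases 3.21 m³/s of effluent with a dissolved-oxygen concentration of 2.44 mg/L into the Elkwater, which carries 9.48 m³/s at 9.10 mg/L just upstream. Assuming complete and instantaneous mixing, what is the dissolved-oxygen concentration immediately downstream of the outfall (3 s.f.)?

7.42 mg/L

Flow-weighted mixing: C = (Q_r C_r + Q_w C_w)/(Q_r + Q_w)
= (9.48×9.10 + 3.21×2.44)/(9.48 + 3.21) = 94.10/12.69 = 7.415 mg/L.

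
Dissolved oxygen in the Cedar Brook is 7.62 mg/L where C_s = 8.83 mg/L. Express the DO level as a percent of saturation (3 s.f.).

86.3 % saturation

% saturation = C/C_s × 100 = 7.62/8.83 × 100 = 86.3 %.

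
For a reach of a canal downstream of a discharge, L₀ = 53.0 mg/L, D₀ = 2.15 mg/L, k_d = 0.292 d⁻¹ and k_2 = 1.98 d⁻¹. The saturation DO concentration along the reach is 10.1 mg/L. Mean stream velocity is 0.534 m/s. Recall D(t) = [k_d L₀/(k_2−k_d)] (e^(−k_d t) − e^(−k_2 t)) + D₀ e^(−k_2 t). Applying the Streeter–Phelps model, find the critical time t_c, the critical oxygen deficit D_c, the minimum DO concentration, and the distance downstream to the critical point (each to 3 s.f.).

t_c ≈ 0.976 d; D_c ≈ 5.88 mg/L; min DO ≈ 4.22 mg/L; x_c ≈ 45.0 km

At the critical point dD/dt = 0, so k_d L₀ e^(−k_d t) = k_2 D. Substituting D(t) from the Streeter–Phelps equation and solving for t gives
t_c = ln[(k_2/k_d)(1 − D₀(k_2−k_d)/(k_d L₀))] / (k_2−k_d).
Here k_2−k_d = 1.688 d⁻¹ and 1 − D₀(k_2−k_d)/(k_d L₀) = 1 − 2.15×1.688/(0.292×53.0) = 0.7655, so
t_c = ln(6.781 × 0.7655) / 1.688 = 1.647 / 1.688 = 0.9756 d.
D_c = (k_d/k_2) L₀ e^(−k_d t_c) = (0.292/1.98) × 53.0 × e^(−0.292×0.9756) = 0.1475 × 53.0 × 0.7521 = 5.879 mg/L.
Minimum DO = C_s − D_c = 10.1 − 5.879 = 4.221 mg/L.
x_c = v t_c = 0.534 m/s × 0.9756 d × 86400 s/d = 45010 m ≈ 45.0 km.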